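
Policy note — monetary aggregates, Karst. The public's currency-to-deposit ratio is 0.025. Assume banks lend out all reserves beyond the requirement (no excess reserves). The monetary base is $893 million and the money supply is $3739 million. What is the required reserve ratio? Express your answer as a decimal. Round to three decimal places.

0.220

Using m = M/MB = 3739/893 ≈ 4.187010. Since m = (1 + c)/(c + rr + e), the denominator satisfies c + rr + e = (1 + c)/m = (1 + 0.025) / 4.187010 ≈ 0.244805.
With c = 0.025 and e = 0, the required reserve ratio is 0.244805 − 0.025 − 0 = 0.219805.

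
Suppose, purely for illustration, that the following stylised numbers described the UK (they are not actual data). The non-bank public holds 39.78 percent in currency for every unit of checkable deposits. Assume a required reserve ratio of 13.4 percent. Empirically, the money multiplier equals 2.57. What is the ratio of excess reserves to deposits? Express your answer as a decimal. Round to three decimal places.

0.012

Using m = 2.57. Since m = (1 + c)/(c + rr + e), the denominator satisfies c + rr + e = (1 + c)/m = (1 + 0.3978) / 2.57 ≈ 0.543891.
With c = 0.3978 and rr = 0.134, the ratio of excess reserves to deposits is 0.543891 − 0.3978 − 0.134 = 0.012091.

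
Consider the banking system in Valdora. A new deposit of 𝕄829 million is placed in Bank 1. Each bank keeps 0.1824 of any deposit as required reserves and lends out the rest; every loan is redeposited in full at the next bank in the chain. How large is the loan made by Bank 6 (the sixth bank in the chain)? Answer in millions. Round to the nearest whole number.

Each bank lends a fraction (1 − rr) = 0.8176 of the deposit it receives, so Bank 6 receives 829·0.8176^5 and lends 829·0.8176^6 ≈ 247.6280 million.

𝕄248 million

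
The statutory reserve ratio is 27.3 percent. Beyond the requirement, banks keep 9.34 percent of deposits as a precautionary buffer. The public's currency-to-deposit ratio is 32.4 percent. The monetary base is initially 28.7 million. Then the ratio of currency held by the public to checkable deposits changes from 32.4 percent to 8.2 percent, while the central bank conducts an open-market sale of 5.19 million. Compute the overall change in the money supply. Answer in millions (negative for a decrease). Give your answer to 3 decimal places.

1.691 million

Before: m₁ = (1 + 0.324) / (0.273 + 0.0934 + 0.324) ≈ 1.917729, MB₁ = 28.7, so M₁ = 1.917729 × 28.7 ≈ 55.0388 million.
After: m₂ = (1 + 0.082) / (0.273 + 0.0934 + 0.082) ≈ 2.413024, MB₂ = 28.7 − 5.19 = 23.51, so M₂ = 2.413024 × 23.51 ≈ 56.7302 million.
ΔM = M₂ − M₁ = 56.7302 − 55.0388 = 1.6914 million.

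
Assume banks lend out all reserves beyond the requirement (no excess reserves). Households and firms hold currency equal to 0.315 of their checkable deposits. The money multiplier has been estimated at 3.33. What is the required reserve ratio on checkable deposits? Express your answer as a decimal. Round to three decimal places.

0.080

Using m = 3.33. Since m = (1 + c)/(c + rr + e), the denominator satisfies c + rr + e = (1 + c)/m = (1 + 0.315) / 3.33 ≈ 0.394895.
With c = 0.315 and e = 0, the required reserve ratio on checkable deposits is 0.394895 − 0.315 − 0 = 0.079895.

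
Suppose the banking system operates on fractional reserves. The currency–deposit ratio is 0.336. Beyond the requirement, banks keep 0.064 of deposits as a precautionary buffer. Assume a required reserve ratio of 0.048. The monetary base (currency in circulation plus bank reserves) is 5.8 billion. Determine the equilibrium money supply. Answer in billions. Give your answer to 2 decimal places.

17.30 billion

The money multiplier is m = (1 + c) / (rr + e + c) = (1 + 0.336) / (0.048 + 0.064 + 0.336) ≈ 2.9821.
So M = m × MB = 2.9821 × 5.8 ≈ 17.2962 billion.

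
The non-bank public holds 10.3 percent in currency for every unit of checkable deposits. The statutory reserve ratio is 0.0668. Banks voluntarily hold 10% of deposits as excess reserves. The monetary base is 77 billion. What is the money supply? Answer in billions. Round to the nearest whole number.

315 billion

The money multiplier is m = (1 + c) / (rr + e + c) = (1 + 0.103) / (0.0668 + 0.1 + 0.103) ≈ 4.0882.
So M = m × MB = 4.0882 × 77 = 314.7914 billion.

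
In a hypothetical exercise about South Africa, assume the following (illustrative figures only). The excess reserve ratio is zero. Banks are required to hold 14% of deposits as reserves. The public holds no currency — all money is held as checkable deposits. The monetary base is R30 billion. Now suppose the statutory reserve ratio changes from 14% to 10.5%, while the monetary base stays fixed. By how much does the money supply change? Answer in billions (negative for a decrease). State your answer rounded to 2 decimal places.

R71.43 billion

Initially m₁ = 1 / (0.14) ≈ 7.14286, so M₁ = 7.14286 × 30 = 214.2858 billion.
After the change m₂ = 1 / (0.105) ≈ 9.52381, so M₂ = 9.52381 × 30 = 285.7143 billion.
ΔM = M₂ − M₁ = 285.7143 − 214.2858 = 71.4285 billion.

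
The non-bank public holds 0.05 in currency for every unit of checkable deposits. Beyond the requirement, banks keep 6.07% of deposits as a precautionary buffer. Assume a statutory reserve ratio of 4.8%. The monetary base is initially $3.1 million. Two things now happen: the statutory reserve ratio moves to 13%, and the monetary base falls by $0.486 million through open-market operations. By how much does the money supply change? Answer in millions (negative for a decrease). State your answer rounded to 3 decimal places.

Before: m₁ = (1 + 0.05) / (0.048 + 0.0607 + 0.05) ≈ 6.61626, MB₁ = 3.1, so M₁ = 6.61626 × 3.1 ≈ 20.5104 million.
After: m₂ = (1 + 0.05) / (0.13 + 0.0607 + 0.05) ≈ 4.36228, MB₂ = 3.1 − 0.486 = 2.614, so M₂ = 4.36228 × 2.614 ≈ 11.403 million.
ΔM = M₂ − M₁ = 11.403 − 20.5104 = -9.1074 million.

-9.107 million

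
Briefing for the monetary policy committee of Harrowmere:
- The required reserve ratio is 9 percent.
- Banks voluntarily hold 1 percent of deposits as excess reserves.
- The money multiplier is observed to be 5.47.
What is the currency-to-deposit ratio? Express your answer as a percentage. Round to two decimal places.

10.13%

Using m = 5.47. From m = (1 + c)/(c + rr + e), rearranging gives 1 + c = m·(c + rr + e), so c·(1 − m) = m·(rr + e) − 1.
Hence c = [m·(rr + e) − 1]/(1 − m) = [5.47 × (0.09 + 0.01) − 1] / (1 − 5.47) ≈ 0.101342.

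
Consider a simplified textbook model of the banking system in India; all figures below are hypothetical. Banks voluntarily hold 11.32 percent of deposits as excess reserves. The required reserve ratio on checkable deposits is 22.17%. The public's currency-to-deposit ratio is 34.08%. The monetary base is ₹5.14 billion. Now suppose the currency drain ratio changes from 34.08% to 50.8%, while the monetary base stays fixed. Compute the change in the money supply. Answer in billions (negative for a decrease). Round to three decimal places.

Initially m₁ = (1 + 0.3408) / (0.2217 + 0.1132 + 0.3408) ≈ 1.98431, so M₁ = 1.98431 × 5.14 ≈ 10.1994 billion.
After the change m₂ = (1 + 0.508) / (0.2217 + 0.1132 + 0.508) ≈ 1.78906, so M₂ = 1.78906 × 5.14 ≈ 9.1958 billion.
ΔM = M₂ − M₁ = 9.1958 − 10.1994 = -1.0036 billion.

-1.004 billion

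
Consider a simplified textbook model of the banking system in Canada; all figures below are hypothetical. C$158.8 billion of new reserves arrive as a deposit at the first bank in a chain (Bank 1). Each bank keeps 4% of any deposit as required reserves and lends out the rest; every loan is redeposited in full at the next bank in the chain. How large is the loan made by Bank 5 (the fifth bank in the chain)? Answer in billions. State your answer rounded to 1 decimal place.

C$129.5 billion

Each bank lends a fraction (1 − rr) = 0.9600 of the deposit it receives, so Bank 5 receives 158.8·0.9600^4 and lends 158.8·0.9600^5 ≈ 129.4812 billion.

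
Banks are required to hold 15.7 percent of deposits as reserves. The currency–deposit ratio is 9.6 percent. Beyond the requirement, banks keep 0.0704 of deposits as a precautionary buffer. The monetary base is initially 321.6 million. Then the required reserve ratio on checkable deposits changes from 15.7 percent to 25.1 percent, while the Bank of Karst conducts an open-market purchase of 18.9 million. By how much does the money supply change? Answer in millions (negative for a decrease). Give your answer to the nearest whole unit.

-196 million

Before: m₁ = (1 + 0.096) / (0.157 + 0.0704 + 0.096) ≈ 3.3890, MB₁ = 321.6, so M₁ = 3.3890 × 321.6 = 1089.9024 million.
After: m₂ = (1 + 0.096) / (0.251 + 0.0704 + 0.096) ≈ 2.6258, MB₂ = 321.6 + 18.9 = 340.5, so M₂ = 2.6258 × 340.5 = 894.0849 million.
ΔM = M₂ − M₁ = 894.0849 − 1089.9024 = -195.8175 million.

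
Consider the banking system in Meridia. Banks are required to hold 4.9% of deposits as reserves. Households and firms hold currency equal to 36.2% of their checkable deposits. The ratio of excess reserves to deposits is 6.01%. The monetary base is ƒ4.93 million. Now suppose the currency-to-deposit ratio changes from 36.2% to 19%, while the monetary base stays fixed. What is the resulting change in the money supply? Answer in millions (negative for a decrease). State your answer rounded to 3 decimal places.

ƒ5.361 million

Initially m₁ = (1 + 0.362) / (0.049 + 0.0601 + 0.362) ≈ 2.89111, so M₁ = 2.89111 × 4.93 ≈ 14.2532 million.
After the change m₂ = (1 + 0.19) / (0.049 + 0.0601 + 0.19) ≈ 3.97860, so M₂ = 3.97860 × 4.93 ≈ 19.6145 million.
ΔM = M₂ − M₁ = 19.6145 − 14.2532 = 5.3613 million.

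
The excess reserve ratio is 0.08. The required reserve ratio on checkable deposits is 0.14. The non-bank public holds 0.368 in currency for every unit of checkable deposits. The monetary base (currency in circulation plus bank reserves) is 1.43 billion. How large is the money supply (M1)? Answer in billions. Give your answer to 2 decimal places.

3.33 billion

The money multiplier is m = (1 + c) / (rr + e + c) = (1 + 0.368) / (0.14 + 0.08 + 0.368) ≈ 2.3265.
So M = m × MB = 2.3265 × 1.43 ≈ 3.3269 billion.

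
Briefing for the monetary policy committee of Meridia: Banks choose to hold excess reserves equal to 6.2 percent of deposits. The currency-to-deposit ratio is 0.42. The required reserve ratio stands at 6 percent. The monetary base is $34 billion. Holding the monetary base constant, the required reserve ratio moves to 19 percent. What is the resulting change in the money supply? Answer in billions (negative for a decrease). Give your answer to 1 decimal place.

Initially m₁ = (1 + 0.42) / (0.06 + 0.062 + 0.42) ≈ 2.6199, so M₁ = 2.6199 × 34 = 89.0766 billion.
After the change m₂ = (1 + 0.42) / (0.19 + 0.062 + 0.42) ≈ 2.1131, so M₂ = 2.1131 × 34 = 71.8454 billion.
ΔM = M₂ − M₁ = 71.8454 − 89.0766 = -17.2312 billion.

-17.2 billion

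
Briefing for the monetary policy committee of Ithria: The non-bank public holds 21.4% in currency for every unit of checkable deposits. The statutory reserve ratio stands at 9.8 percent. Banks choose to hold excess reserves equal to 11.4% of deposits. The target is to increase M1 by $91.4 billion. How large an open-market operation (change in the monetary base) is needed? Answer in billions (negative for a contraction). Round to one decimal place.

The money multiplier is m = (1 + c) / (rr + e + c) = (1 + 0.214) / (0.098 + 0.114 + 0.214) ≈ 2.8498.
ΔMB = ΔM / m = (+91.4) / 2.8498 ≈ 32.0724 billion.

$32.1 billion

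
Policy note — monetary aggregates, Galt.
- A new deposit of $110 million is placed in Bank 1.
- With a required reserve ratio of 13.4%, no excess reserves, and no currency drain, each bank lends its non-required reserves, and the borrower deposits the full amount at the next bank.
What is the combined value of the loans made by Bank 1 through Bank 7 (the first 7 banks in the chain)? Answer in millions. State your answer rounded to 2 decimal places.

$451.22 million

Bank i lends (1 − rr)^i of the original deposit: Bank 1 lends 110·0.8660 = 95.2600, Bank 2 lends 110·0.8660² ≈ 82.4952, and so on.
Summing a geometric series: total = 110·[0.8660·(1 − 0.8660^7) / (1 − 0.8660)] ≈ 451.2200 million.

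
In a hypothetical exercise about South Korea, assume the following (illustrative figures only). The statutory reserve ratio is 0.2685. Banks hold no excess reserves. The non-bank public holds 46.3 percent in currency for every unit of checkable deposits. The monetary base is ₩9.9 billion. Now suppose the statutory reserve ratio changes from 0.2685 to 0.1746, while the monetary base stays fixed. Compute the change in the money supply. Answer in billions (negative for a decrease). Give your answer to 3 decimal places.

₩2.916 billion

Initially m₁ = (1 + 0.463) / (0.2685 + 0.463) = 2, so M₁ = 2 × 9.9 = 19.8 billion.
After the change m₂ = (1 + 0.463) / (0.1746 + 0.463) ≈ 2.29454, so M₂ = 2.29454 × 9.9 ≈ 22.7159 billion.
ΔM = M₂ − M₁ = 22.7159 − 19.8 = 2.9159 billion.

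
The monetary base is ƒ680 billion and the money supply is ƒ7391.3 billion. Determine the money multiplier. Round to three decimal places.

The money multiplier is m = M / MB = 7391.3 / 680 ≈ 10.86956.

10.870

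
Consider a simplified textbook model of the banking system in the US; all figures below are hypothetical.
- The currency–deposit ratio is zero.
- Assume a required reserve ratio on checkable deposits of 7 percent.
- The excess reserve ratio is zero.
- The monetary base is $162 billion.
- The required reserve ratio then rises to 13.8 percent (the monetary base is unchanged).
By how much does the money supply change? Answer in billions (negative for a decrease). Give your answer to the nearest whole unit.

Initially m₁ = 1 / (0.07) ≈ 14.2857, so M₁ = 14.2857 × 162 = 2314.2834 billion.
After the change m₂ = 1 / (0.138) ≈ 7.2464, so M₂ = 7.2464 × 162 = 1173.9168 billion.
ΔM = M₂ − M₁ = 1173.9168 − 2314.2834 = -1140.3666 billion.

-1140 billion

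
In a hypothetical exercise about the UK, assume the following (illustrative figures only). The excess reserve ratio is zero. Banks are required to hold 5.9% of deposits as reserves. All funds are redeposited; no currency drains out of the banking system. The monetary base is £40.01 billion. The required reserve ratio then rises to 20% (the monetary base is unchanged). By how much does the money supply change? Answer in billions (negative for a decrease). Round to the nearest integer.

Initially m₁ = 1 / (0.059) ≈ 16.9492, so M₁ = 16.9492 × 40.01 ≈ 678.1375 billion.
After the change m₂ = 1 / (0.2) = 5, so M₂ = 5 × 40.01 = 200.05 billion.
ΔM = M₂ − M₁ = 200.05 − 678.1375 = -478.0875 billion.

-478 billion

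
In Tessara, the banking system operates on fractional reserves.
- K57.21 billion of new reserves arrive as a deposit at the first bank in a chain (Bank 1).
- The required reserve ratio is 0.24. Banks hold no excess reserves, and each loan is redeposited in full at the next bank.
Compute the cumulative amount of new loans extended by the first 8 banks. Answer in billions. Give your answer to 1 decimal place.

K161.0 billion

Bank i lends (1 − rr)^i of the original deposit: Bank 1 lends 57.21·0.7600 = 43.4796, Bank 2 lends 57.21·0.7600² ≈ 33.0445, and so on.
Summing a geometric series: total = 57.21·[0.7600·(1 − 0.7600^8) / (1 − 0.7600)] ≈ 161.0007 billion.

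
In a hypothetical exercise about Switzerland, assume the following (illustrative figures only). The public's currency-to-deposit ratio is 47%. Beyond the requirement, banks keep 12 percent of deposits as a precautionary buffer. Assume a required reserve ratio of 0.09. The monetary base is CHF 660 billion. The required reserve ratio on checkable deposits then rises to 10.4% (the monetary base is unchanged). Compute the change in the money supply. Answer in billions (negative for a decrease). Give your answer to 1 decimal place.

Initially m₁ = (1 + 0.47) / (0.09 + 0.12 + 0.47) ≈ 2.16176, so M₁ = 2.16176 × 660 = 1426.7616 billion.
After the change m₂ = (1 + 0.47) / (0.104 + 0.12 + 0.47) ≈ 2.11816, so M₂ = 2.11816 × 660 = 1397.9856 billion.
ΔM = M₂ − M₁ = 1397.9856 − 1426.7616 = -28.776 billion.

-28.8 billion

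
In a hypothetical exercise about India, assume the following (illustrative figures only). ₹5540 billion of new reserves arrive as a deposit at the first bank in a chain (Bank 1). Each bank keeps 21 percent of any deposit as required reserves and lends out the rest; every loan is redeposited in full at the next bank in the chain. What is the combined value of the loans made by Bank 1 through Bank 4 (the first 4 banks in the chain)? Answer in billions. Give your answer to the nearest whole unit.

Bank i lends (1 − rr)^i of the original deposit: Bank 1 lends 5540·0.7900 = 4376.6000, Bank 2 lends 5540·0.7900² = 3457.5140, and so on.
Summing a geometric series: total = 5540·[0.7900·(1 − 0.7900^4) / (1 − 0.7900)] ≈ 12723.3845 billion.

₹12723 billion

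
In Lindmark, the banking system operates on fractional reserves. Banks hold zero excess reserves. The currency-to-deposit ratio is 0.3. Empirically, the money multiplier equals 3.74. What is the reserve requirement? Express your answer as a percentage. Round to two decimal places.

4.76%

Using m = 3.74. Since m = (1 + c)/(c + rr + e), the denominator satisfies c + rr + e = (1 + c)/m = (1 + 0.3) / 3.74 ≈ 0.347594.
With c = 0.3 and e = 0, the reserve requirement is 0.347594 − 0.3 − 0 = 0.047594.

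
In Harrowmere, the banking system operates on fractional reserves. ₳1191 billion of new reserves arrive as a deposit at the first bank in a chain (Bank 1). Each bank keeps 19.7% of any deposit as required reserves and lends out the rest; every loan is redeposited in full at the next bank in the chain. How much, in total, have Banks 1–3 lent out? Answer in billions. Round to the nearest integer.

Bank i lends (1 − rr)^i of the original deposit: Bank 1 lends 1191·0.8030 = 956.3730, Bank 2 lends 1191·0.8030² ≈ 767.9675, and so on.
Summing a geometric series: total = 1191·[0.8030·(1 − 0.8030^3) / (1 − 0.8030)] ≈ 2341.0184 billion.

₳2341 billion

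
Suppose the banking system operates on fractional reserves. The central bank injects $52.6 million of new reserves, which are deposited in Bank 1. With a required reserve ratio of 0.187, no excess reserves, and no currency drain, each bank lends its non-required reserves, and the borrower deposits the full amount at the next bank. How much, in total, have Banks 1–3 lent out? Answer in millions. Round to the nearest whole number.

Bank i lends (1 − rr)^i of the original deposit: Bank 1 lends 52.6·0.8130 = 42.7638, Bank 2 lends 52.6·0.8130² ≈ 34.7670, and so on.
Summing a geometric series: total = 52.6·[0.8130·(1 − 0.8130^3) / (1 − 0.8130)] ≈ 105.7963 million.

$106 million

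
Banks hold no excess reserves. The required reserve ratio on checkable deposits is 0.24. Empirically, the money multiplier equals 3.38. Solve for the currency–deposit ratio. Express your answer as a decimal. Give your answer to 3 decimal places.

Using m = 3.38. From m = (1 + c)/(c + rr + e), rearranging gives 1 + c = m·(c + rr + e), so c·(1 − m) = m·(rr + e) − 1.
Hence c = [m·(rr + e) − 1]/(1 − m) = [3.38 × (0.24 + 0) − 1] / (1 − 3.38) ≈ 0.079328.

0.079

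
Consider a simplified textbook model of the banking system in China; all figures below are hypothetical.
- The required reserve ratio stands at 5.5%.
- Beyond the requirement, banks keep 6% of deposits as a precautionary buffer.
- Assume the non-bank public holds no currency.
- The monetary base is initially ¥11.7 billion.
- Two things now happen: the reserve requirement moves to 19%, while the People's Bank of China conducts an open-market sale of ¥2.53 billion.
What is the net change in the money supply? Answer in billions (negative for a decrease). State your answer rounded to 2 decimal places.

Before: m₁ = 1 / (0.055 + 0.06) ≈ 8.69565, MB₁ = 11.7, so M₁ = 8.69565 × 11.7 ≈ 101.7391 billion.
After: m₂ = 1 / (0.19 + 0.06) = 4, MB₂ = 11.7 − 2.53 = 9.17, so M₂ = 4 × 9.17 = 36.68 billion.
ΔM = M₂ − M₁ = 36.68 − 101.7391 = -65.0591 billion.

-65.06 billion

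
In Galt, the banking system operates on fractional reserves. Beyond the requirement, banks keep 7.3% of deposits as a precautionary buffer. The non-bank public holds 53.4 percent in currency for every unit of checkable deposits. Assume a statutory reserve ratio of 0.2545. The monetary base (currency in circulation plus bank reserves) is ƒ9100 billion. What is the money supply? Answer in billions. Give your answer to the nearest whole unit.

The money multiplier is m = (1 + c) / (rr + e + c) = (1 + 0.534) / (0.2545 + 0.073 + 0.534) ≈ 1.78062.
So M = m × MB = 1.78062 × 9100 = 16203.642 billion.

ƒ16204 billion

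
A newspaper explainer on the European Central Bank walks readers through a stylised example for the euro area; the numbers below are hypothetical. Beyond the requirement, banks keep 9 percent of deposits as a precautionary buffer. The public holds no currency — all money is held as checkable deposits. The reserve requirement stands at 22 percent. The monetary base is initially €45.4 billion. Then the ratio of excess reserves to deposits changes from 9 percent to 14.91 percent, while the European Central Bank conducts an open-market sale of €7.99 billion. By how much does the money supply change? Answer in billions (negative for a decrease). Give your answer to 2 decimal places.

-45.10 billion

Before: m₁ = 1 / (0.22 + 0.09) ≈ 3.22581, MB₁ = 45.4, so M₁ = 3.22581 × 45.4 ≈ 146.4518 billion.
After: m₂ = 1 / (0.22 + 0.1491) ≈ 2.70929, MB₂ = 45.4 − 7.99 = 37.41, so M₂ = 2.70929 × 37.41 ≈ 101.3545 billion.
ΔM = M₂ − M₁ = 101.3545 − 146.4518 = -45.0973 billion.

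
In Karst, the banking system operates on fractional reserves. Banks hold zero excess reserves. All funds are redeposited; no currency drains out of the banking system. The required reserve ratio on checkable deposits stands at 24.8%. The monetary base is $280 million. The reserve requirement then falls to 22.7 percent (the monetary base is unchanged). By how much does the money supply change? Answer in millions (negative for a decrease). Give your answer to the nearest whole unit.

$104 million

Initially m₁ = 1 / (0.248) ≈ 4.0323, so M₁ = 4.0323 × 280 = 1129.044 million.
After the change m₂ = 1 / (0.227) ≈ 4.4053, so M₂ = 4.4053 × 280 = 1233.484 million.
ΔM = M₂ − M₁ = 1233.484 − 1129.044 = 104.44 million.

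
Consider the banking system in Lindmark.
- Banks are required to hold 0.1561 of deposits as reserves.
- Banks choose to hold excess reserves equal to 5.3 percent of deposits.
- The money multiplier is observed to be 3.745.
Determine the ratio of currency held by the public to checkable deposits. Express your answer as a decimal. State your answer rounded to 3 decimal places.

0.079

Using m = 3.745. From m = (1 + c)/(c + rr + e), rearranging gives 1 + c = m·(c + rr + e), so c·(1 − m) = m·(rr + e) − 1.
Hence c = [m·(rr + e) − 1]/(1 − m) = [3.745 × (0.1561 + 0.053) − 1] / (1 − 3.745) ≈ 0.079024.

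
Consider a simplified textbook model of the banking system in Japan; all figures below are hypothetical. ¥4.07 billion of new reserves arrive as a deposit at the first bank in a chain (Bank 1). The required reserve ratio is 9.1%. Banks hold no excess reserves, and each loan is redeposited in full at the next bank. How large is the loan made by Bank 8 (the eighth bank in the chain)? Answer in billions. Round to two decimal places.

Each bank lends a fraction (1 − rr) = 0.9090 of the deposit it receives, so Bank 8 receives 4.07·0.9090^7 and lends 4.07·0.9090^8 ≈ 1.8972 billion.

¥1.90 billion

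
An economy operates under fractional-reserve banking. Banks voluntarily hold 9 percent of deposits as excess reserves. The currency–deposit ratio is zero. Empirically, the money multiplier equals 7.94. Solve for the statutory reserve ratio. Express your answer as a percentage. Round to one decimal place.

3.6%

Using m = 7.94. Since m = (1 + c)/(c + rr + e), the denominator satisfies c + rr + e = (1 + c)/m = (1 + 0) / 7.94 ≈ 0.125945.
With c = 0 and e = 0.09, the statutory reserve ratio is 0.125945 − 0 − 0.09 = 0.035945.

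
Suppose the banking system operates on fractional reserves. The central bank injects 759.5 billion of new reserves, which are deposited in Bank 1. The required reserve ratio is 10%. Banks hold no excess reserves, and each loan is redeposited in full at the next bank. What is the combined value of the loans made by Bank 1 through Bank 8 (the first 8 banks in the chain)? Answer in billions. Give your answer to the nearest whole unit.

Bank i lends (1 − rr)^i of the original deposit: Bank 1 lends 759.5·0.9000 = 683.5500, Bank 2 lends 759.5·0.9000² = 615.1950, and so on.
Summing a geometric series: total = 759.5·[0.9000·(1 − 0.9000^8) / (1 − 0.9000)] ≈ 3893.0414 billion.

3893 billion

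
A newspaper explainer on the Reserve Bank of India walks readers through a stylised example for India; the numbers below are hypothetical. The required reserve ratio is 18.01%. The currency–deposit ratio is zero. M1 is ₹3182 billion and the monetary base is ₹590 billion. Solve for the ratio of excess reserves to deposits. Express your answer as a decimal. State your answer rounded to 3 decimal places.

Using m = M/MB = 3182/590 ≈ 5.393220. Since m = (1 + c)/(c + rr + e), the denominator satisfies c + rr + e = (1 + c)/m = (1 + 0) / 5.393220 ≈ 0.185418.
With c = 0 and rr = 0.1801, the ratio of excess reserves to deposits is 0.185418 − 0 − 0.1801 = 0.005318.

0.005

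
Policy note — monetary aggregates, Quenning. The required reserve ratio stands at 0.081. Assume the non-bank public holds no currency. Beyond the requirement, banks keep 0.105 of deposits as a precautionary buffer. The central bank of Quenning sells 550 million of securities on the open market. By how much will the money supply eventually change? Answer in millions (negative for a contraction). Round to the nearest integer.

The money multiplier is m = 1 / (rr + e) = 1 / (0.081 + 0.105) ≈ 5.3763.
The sale removes 550 million of base, so ΔM = m × ΔMB = 5.3763 × (−550) = -2956.965 million.

-2957 million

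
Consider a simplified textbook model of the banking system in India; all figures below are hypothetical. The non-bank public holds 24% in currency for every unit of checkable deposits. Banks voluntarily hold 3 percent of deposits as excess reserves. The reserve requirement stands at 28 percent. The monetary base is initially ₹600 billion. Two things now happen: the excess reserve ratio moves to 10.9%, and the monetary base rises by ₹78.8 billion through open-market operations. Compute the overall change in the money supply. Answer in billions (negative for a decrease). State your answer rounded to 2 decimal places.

Before: m₁ = (1 + 0.24) / (0.28 + 0.03 + 0.24) ≈ 2.254545, MB₁ = 600, so M₁ = 2.254545 × 600 = 1352.727 billion.
After: m₂ = (1 + 0.24) / (0.28 + 0.109 + 0.24) ≈ 1.971383, MB₂ = 600 + 78.8 = 678.8, so M₂ = 1.971383 × 678.8 ≈ 1338.1748 billion.
ΔM = M₂ − M₁ = 1338.1748 − 1352.727 = -14.5522 billion.

-14.55 billion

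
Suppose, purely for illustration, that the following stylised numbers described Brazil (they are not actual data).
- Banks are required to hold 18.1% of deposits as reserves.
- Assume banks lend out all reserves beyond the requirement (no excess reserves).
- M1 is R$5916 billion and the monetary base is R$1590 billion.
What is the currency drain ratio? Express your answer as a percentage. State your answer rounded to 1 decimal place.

Using m = M/MB = 5916/1590 ≈ 3.720755. From m = (1 + c)/(c + rr + e), rearranging gives 1 + c = m·(c + rr + e), so c·(1 − m) = m·(rr + e) − 1.
Hence c = [m·(rr + e) − 1]/(1 − m) = [3.720755 × (0.181 + 0) − 1] / (1 − 3.720755) ≈ 0.120019.

12.0%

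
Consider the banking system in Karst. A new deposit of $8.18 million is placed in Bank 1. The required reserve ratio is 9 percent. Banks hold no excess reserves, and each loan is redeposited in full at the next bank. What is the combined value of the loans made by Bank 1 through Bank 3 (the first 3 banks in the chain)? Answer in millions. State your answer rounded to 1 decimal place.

Bank i lends (1 − rr)^i of the original deposit: Bank 1 lends 8.18·0.9100 = 7.4438, Bank 2 lends 8.18·0.9100² ≈ 6.7739, and so on.
Summing a geometric series: total = 8.18·[0.9100·(1 − 0.9100^3) / (1 − 0.9100)] ≈ 20.3819 million.

$20.4 million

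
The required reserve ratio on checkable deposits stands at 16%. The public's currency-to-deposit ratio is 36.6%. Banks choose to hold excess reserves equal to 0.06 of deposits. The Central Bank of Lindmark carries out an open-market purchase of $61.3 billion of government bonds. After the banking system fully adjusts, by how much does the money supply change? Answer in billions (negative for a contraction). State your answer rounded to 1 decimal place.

The money multiplier is m = (1 + c) / (rr + e + c) = (1 + 0.366) / (0.16 + 0.06 + 0.366) ≈ 2.3311.
The purchase adds 61.3 billion of base, so ΔM = m × ΔMB = 2.3311 × (+61.3) ≈ 142.8964 billion.

$142.9 billion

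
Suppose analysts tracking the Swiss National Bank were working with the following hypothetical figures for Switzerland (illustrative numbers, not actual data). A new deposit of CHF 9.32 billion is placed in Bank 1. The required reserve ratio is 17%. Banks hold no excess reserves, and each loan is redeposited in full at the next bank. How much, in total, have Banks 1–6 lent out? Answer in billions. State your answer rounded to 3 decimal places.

Bank i lends (1 − rr)^i of the original deposit: Bank 1 lends 9.32·0.8300 = 7.7356, Bank 2 lends 9.32·0.8300² ≈ 6.4205, and so on.
Summing a geometric series: total = 9.32·[0.8300·(1 − 0.8300^6) / (1 − 0.8300)] ≈ 30.6266 billion.

CHF 30.627 billion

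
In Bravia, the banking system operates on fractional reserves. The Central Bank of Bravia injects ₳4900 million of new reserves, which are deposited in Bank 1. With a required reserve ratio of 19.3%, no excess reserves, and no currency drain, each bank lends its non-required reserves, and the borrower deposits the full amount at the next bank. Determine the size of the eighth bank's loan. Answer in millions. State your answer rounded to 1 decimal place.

₳881.4 million

Each bank lends a fraction (1 − rr) = 0.8070 of the deposit it receives, so Bank 8 receives 4900·0.8070^7 and lends 4900·0.8070^8 ≈ 881.4230 million.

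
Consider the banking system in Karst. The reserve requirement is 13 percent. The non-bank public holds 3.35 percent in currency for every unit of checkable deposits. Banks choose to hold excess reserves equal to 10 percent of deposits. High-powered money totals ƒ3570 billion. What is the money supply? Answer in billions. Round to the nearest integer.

The money multiplier is m = (1 + c) / (rr + e + c) = (1 + 0.0335) / (0.13 + 0.1 + 0.0335) ≈ 3.92220.
So M = m × MB = 3.92220 × 3570 = 14002.254 billion.

ƒ14002 billion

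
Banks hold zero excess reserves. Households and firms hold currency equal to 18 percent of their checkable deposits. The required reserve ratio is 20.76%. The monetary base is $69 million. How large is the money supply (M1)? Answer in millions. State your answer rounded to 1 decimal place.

$210.1 million

The money multiplier is m = (1 + c) / (rr + c) = (1 + 0.18) / (0.2076 + 0.18) ≈ 3.0444.
So M = m × MB = 3.0444 × 69 = 210.0636 million.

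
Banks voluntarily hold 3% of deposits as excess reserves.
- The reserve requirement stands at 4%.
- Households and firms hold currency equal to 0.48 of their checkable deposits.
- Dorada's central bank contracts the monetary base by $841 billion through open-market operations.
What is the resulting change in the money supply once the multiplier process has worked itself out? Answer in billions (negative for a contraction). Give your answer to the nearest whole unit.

The money multiplier is m = (1 + c) / (rr + e + c) = (1 + 0.48) / (0.04 + 0.03 + 0.48) ≈ 2.6909.
The sale removes 841 billion of base, so ΔM = m × ΔMB = 2.6909 × (−841) = -2263.0469 billion.

-2263 billion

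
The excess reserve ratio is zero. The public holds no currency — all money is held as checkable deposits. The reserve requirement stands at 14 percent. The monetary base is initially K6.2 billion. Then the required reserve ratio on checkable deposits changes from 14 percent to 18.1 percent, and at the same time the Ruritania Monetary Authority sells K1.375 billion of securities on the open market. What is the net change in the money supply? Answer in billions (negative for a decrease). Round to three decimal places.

-17.628 billion

Before: m₁ = 1 / (0.14) ≈ 7.14286, MB₁ = 6.2, so M₁ = 7.14286 × 6.2 ≈ 44.2857 billion.
After: m₂ = 1 / (0.181) ≈ 5.52486, MB₂ = 6.2 − 1.375 = 4.825, so M₂ = 5.52486 × 4.825 ≈ 26.6574 billion.
ΔM = M₂ − M₁ = 26.6574 − 44.2857 = -17.6283 billion.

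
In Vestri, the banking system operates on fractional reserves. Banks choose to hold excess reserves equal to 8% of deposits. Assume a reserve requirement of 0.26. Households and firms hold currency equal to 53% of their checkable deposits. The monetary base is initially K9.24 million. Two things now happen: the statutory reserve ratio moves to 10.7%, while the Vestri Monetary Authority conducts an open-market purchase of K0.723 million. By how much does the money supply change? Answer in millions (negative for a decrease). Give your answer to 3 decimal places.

Before: m₁ = (1 + 0.53) / (0.26 + 0.08 + 0.53) ≈ 1.75862, MB₁ = 9.24, so M₁ = 1.75862 × 9.24 ≈ 16.2496 million.
After: m₂ = (1 + 0.53) / (0.107 + 0.08 + 0.53) ≈ 2.13389, MB₂ = 9.24 + 0.723 = 9.963, so M₂ = 2.13389 × 9.963 ≈ 21.2599 million.
ΔM = M₂ − M₁ = 21.2599 − 16.2496 = 5.0103 million.

K5.010 million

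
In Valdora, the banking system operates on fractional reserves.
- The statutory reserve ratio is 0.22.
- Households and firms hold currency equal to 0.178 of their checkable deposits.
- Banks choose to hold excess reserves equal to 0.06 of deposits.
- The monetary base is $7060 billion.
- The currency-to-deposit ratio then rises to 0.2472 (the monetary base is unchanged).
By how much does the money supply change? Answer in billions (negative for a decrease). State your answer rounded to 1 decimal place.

Initially m₁ = (1 + 0.178) / (0.22 + 0.06 + 0.178) ≈ 2.572052, so M₁ = 2.572052 × 7060 ≈ 18158.6871 billion.
After the change m₂ = (1 + 0.2472) / (0.22 + 0.06 + 0.2472) ≈ 2.365706, so M₂ = 2.365706 × 7060 ≈ 16701.8844 billion.
ΔM = M₂ − M₁ = 16701.8844 − 18158.6871 = -1456.8027 billion.

-1456.8 billion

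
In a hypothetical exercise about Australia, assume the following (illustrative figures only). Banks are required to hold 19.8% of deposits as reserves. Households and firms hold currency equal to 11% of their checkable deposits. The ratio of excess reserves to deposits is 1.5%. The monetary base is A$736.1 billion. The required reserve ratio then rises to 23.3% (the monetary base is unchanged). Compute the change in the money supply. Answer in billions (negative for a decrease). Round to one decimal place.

Initially m₁ = (1 + 0.11) / (0.198 + 0.015 + 0.11) ≈ 3.43653, so M₁ = 3.43653 × 736.1 ≈ 2529.6297 billion.
After the change m₂ = (1 + 0.11) / (0.233 + 0.015 + 0.11) ≈ 3.10056, so M₂ = 3.10056 × 736.1 ≈ 2282.3222 billion.
ΔM = M₂ − M₁ = 2282.3222 − 2529.6297 = -247.3075 billion.

-247.3 billion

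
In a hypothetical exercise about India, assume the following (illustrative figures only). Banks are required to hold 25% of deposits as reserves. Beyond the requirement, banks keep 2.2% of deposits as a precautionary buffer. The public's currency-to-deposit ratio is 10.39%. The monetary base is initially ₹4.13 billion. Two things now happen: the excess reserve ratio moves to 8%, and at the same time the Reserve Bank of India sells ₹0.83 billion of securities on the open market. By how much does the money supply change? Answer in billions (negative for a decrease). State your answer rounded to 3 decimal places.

-3.733 billion

Before: m₁ = (1 + 0.1039) / (0.25 + 0.022 + 0.1039) ≈ 2.93669, MB₁ = 4.13, so M₁ = 2.93669 × 4.13 ≈ 12.1285 billion.
After: m₂ = (1 + 0.1039) / (0.25 + 0.08 + 0.1039) ≈ 2.54413, MB₂ = 4.13 − 0.83 = 3.3, so M₂ = 2.54413 × 3.3 ≈ 8.3956 billion.
ΔM = M₂ − M₁ = 8.3956 − 12.1285 = -3.7329 billion.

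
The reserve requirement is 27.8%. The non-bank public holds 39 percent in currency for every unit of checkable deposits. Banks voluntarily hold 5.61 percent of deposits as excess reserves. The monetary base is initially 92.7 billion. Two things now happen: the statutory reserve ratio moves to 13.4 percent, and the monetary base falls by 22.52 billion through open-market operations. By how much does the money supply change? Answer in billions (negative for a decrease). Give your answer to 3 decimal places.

-9.788 billion

Before: m₁ = (1 + 0.39) / (0.278 + 0.0561 + 0.39) ≈ 1.919624, MB₁ = 92.7, so M₁ = 1.919624 × 92.7 ≈ 177.9491 billion.
After: m₂ = (1 + 0.39) / (0.134 + 0.0561 + 0.39) ≈ 2.396139, MB₂ = 92.7 − 22.52 = 70.18, so M₂ = 2.396139 × 70.18 ≈ 168.161 billion.
ΔM = M₂ − M₁ = 168.161 − 177.9491 = -9.7881 billion.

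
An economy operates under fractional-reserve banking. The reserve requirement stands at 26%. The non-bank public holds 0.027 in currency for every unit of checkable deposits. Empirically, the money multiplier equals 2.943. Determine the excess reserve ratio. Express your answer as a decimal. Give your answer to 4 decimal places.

0.0620

Using m = 2.943. Since m = (1 + c)/(c + rr + e), the denominator satisfies c + rr + e = (1 + c)/m = (1 + 0.027) / 2.943 ≈ 0.348964.
With c = 0.027 and rr = 0.26, the excess reserve ratio is 0.348964 − 0.027 − 0.26 = 0.061964.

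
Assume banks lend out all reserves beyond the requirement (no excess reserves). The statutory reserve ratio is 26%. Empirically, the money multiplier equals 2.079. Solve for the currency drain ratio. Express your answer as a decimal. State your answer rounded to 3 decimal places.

Using m = 2.079. From m = (1 + c)/(c + rr + e), rearranging gives 1 + c = m·(c + rr + e), so c·(1 − m) = m·(rr + e) − 1.
Hence c = [m·(rr + e) − 1]/(1 − m) = [2.079 × (0.26 + 0) − 1] / (1 − 2.079) ≈ 0.425820.

0.426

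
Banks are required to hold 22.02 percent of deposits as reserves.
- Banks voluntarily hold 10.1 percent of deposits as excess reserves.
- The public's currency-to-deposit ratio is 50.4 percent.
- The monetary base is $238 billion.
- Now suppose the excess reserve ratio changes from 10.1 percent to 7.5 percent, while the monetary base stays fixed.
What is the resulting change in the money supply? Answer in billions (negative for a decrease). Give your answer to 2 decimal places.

Initially m₁ = (1 + 0.504) / (0.2202 + 0.101 + 0.504) ≈ 1.822588, so M₁ = 1.822588 × 238 ≈ 433.7759 billion.
After the change m₂ = (1 + 0.504) / (0.2202 + 0.075 + 0.504) ≈ 1.881882, so M₂ = 1.881882 × 238 ≈ 447.8879 billion.
ΔM = M₂ − M₁ = 447.8879 − 433.7759 = 14.112 billion.

$14.11 billion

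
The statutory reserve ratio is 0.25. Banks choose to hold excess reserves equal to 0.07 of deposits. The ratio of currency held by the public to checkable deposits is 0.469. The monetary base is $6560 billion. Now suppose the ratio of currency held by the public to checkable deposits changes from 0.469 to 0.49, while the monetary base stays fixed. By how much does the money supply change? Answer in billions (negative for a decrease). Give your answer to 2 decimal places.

-146.58 billion

Initially m₁ = (1 + 0.469) / (0.25 + 0.07 + 0.469) ≈ 1.8618504, so M₁ = 1.8618504 × 6560 ≈ 12213.7386 billion.
After the change m₂ = (1 + 0.49) / (0.25 + 0.07 + 0.49) ≈ 1.8395062, so M₂ = 1.8395062 × 6560 ≈ 12067.1607 billion.
ΔM = M₂ − M₁ = 12067.1607 − 12213.7386 = -146.5779 billion.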